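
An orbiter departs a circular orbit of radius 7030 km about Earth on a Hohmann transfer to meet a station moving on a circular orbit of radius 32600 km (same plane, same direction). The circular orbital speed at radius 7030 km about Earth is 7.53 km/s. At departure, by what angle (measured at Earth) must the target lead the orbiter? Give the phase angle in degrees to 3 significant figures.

From the circular-orbit relation v² = μ/r at r = 7030 km: μ = v²r = (7.53)² × 7030 = 3.98607×10^5 km³/s².
The Hohmann ellipse has a_t = (r₁ + r₂)/2 = 19815 km.
The half-period of the transfer ellipse is t = π√(a_t³/μ) = 13879 s.
The target's mean motion on its circular orbit is ω₂ = √(μ/r₂³) = 1.0726×10^-4 rad/s.
Angle swept by the target during transfer: ω₂·t = 1.4887 rad = 85.30°.
Arrival is 180° from departure on the ellipse, so φ = 180° − 85.30° = 94.7°.

φ = 94.7°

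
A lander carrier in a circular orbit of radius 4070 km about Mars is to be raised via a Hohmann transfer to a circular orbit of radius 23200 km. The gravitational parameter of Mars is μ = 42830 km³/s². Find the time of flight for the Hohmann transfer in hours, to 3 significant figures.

t = 6.71 hours

Semi-major axis of the transfer orbit: a_t = (4070 + 23200)/2 = 13635 km.
By Kepler's third law the transfer-orbit period is T = 2π√(a_t³/μ), so t = T/2 = 24170 s.
Converting: 24170 s ÷ 3600 s/hour = 6.71 hours.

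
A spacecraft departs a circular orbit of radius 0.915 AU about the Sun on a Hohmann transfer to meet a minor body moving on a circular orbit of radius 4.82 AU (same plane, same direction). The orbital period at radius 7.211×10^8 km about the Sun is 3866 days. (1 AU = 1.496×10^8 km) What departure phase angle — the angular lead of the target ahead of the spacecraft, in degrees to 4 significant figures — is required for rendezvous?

φ = 97.40°

From Kepler's third law T² = 4π²r³/μ at r = 7.211×10^8 km, T = 3866 days = 3866 × 86400 s = 3.340224×10^8 s: μ = 4π²r³/T² = 1.32677×10^11 km³/s².
In km: r₁ = 0.915 × 1.496×10^8 = 1.36884×10^8 km; r₂ = 4.82 × 1.496×10^8 = 7.21072×10^8 km.
Semi-major axis of the transfer orbit: a_t = (1.36884×10^8 + 7.21072×10^8)/2 = 4.28978×10^8 km.
The half-period of the transfer ellipse is t = π√(a_t³/μ) = 7.6631×10^7 s.
The target's mean motion on its circular orbit is ω₂ = √(μ/r₂³) = 1.8812×10^-8 rad/s.
Angle swept by the target during transfer: ω₂·t = 1.4416 rad = 82.60°.
Arrival is 180° from departure on the ellipse, so φ = 180° − 82.60° = 97.40°.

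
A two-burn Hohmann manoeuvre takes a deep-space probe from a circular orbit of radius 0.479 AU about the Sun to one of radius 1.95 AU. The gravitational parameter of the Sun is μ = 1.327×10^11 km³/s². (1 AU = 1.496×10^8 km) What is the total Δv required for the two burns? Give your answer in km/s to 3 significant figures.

In km: r₁ = 0.479 × 1.496×10^8 = 7.16584×10^7 km; r₂ = 1.95 × 1.496×10^8 = 2.9172×10^8 km.
The Hohmann ellipse has a_t = (r₁ + r₂)/2 = 1.816892×10^8 km.
Circular speed at r₁: v₁ = √(μ/r₁) = √(1.327×10^11/7.16584×10^7) = 43.03 km/s.
On the transfer ellipse at r₁, vis-viva gives v_p = √[μ(2/r₁ − 1/a_t)] = 54.53 km/s.
First burn Δv₁ = |v_p − v₁| = 11.50 km/s.
Circular speed at r₂: v₂ = √(μ/r₂) = 21.328 km/s.
Transfer-orbit speed at r₂: v_a = √[μ(2/r₂ − 1/a_t)] = 13.394 km/s.
Second burn Δv₂ = |v₂ − v_a| = 7.934 km/s.
Δv = Δv₁ + Δv₂ = 11.50 + 7.934 = 19.43 km/s.

Δv = 19.4 km/s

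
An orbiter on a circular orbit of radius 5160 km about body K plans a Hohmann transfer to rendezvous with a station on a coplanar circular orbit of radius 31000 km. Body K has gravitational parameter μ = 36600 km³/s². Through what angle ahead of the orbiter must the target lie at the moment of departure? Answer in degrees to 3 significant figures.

The Hohmann ellipse has a_t = (r₁ + r₂)/2 = 18080 km.
Transfer time t = π√(a_t³/μ) = 39922 s.
Target angular speed ω₂ = √(μ/r₂³) = 3.5051×10^-5 rad/s.
Angle swept by the target during transfer: ω₂·t = 1.3993 rad = 80.17°.
Arrival is 180° from departure on the ellipse, so φ = 180° − 80.17° = 99.8°.

φ = 99.8°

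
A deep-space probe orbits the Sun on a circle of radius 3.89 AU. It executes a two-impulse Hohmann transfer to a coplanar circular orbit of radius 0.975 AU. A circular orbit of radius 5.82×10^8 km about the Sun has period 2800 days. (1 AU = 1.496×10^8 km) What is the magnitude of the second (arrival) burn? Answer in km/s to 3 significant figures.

Δv₂ = 7.99 km/s

From Kepler's third law T² = 4π²r³/μ at r = 5.82×10^8 km, T = 2800 days = 2800 × 86400 s = 2.4192×10^8 s: μ = 4π²r³/T² = 1.32980×10^11 km³/s².
In km: r₁ = 3.89 × 1.496×10^8 = 5.81944×10^8 km; r₂ = 0.975 × 1.496×10^8 = 1.4586×10^8 km.
The Hohmann ellipse has a_t = (r₁ + r₂)/2 = 3.63902×10^8 km.
Circular speed at r = 1.4586×10^8 km: v_c = √(μ/r) = 30.194 km/s.
Transfer-orbit speed at the same r (vis-viva, a = a_t): v_t = √[μ(2/r − 1/a_t)] = 38.183 km/s.
Δv₂ = |v_t − v_c| = |38.183 − 30.194| = 7.989 km/s.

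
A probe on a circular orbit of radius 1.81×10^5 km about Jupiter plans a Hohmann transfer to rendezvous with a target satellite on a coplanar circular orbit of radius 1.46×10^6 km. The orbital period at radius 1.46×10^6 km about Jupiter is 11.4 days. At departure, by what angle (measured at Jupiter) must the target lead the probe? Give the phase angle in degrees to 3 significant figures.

From Kepler's third law T² = 4π²r³/μ at r = 1.46×10^6 km, T = 11.4 days = 11.4 × 86400 s = 9.8496×10^5 s: μ = 4π²r³/T² = 1.26643×10^8 km³/s².
Transfer-ellipse semi-major axis a_t = (r₁ + r₂)/2 = (1.810×10^5 + 1.460×10^6)/2 = 8.205×10^5 km.
The half-period of the transfer ellipse is t = π√(a_t³/μ) = 2.0748×10^5 s.
The target's mean motion on its circular orbit is ω₂ = √(μ/r₂³) = 6.3791×10^-6 rad/s.
Angle swept by the target during transfer: ω₂·t = 1.3235 rad = 75.83°.
Arrival is 180° from departure on the ellipse, so φ = 180° − 75.83° = 104°.

φ = 104°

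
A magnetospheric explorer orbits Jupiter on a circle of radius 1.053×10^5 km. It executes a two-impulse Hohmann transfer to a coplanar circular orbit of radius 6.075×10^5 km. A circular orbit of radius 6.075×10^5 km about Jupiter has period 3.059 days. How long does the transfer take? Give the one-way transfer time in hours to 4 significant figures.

t = 16.49 hours

From Kepler's third law T² = 4π²r³/μ at r = 6.075×10^5 km, T = 3.059 days = 3.059 × 86400 s = 2.642976×10^5 s: μ = 4π²r³/T² = 1.26710×10^8 km³/s².
Semi-major axis of the transfer orbit: a_t = (1.053×10^5 + 6.075×10^5)/2 = 3.564×10^5 km.
Half the transfer-orbit period gives t = π√(a_t³/μ) = 59380 s.
Converting: 59380 s ÷ 3600 s/hour = 16.49 hours.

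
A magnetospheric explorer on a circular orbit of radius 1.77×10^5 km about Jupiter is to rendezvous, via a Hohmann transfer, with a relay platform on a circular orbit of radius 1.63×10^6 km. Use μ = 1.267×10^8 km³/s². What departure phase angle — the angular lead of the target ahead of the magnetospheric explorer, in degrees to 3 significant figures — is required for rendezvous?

The Hohmann ellipse has a_t = (r₁ + r₂)/2 = 9.035×10^5 km.
Transfer time t = π√(a_t³/μ) = 2.397×10^5 s.
The target's mean motion on its circular orbit is ω₂ = √(μ/r₂³) = 5.409×10^-6 rad/s.
Angle swept by the target during transfer: ω₂·t = 1.2965 rad = 74.28°.
The magnetospheric explorer traverses 180° on the transfer ellipse, so the target must lead by 180° − 74.28° = 106°.

φ = 106°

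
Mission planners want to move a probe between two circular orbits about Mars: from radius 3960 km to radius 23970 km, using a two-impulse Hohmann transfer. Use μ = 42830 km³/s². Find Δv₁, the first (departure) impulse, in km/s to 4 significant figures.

Δv₁ = 1.020 km/s

Transfer-ellipse semi-major axis a_t = (r₁ + r₂)/2 = (3960 + 23970)/2 = 13965 km.
On the circular orbit at r = 3960 km, v_c = √(μ/r) = 3.289 km/s.
Vis-viva on the transfer ellipse at r = 3960 km gives v_t = √[μ(2/r − 1/a_t)] = 4.309 km/s.
Δv₁ = |v_t − v_c| = |4.309 − 3.289| = 1.020 km/s.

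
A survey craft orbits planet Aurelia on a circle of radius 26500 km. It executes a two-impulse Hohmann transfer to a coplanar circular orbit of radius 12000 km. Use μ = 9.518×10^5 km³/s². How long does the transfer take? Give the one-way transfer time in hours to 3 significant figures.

Transfer-ellipse semi-major axis a_t = (r₁ + r₂)/2 = (26500 + 12000)/2 = 19250 km.
Half the transfer-orbit period gives t = π√(a_t³/μ) = 8600 s.
Converting: 8600 s ÷ 3600 s/hour = 2.39 hours.

t = 2.39 hours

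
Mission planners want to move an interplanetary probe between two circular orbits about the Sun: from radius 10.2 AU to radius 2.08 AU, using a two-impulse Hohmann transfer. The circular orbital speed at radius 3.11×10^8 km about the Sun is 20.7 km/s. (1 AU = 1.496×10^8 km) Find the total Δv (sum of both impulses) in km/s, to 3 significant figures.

Δv = 9.88 km/s

From the circular-orbit relation v² = μ/r at r = 3.11×10^8 km: μ = v²r = (20.7)² × 3.11×10^8 = 1.33260×10^11 km³/s².
In km: r₁ = 10.2 × 1.496×10^8 = 1.52592×10^9 km; r₂ = 2.08 × 1.496×10^8 = 3.11168×10^8 km.
The Hohmann ellipse has a_t = (r₁ + r₂)/2 = 9.18544×10^8 km.
At r₁ the circular-orbit speed is v₁ = √(μ/r₁) = 9.345 km/s.
On the transfer ellipse at r₁, vis-viva gives v_a = √[μ(2/r₁ − 1/a_t)] = 5.439 km/s.
First burn Δv₁ = |v_a − v₁| = 3.906 km/s.
At r₂, v₂ = √(μ/r₂) = 20.6944 km/s.
Transfer-orbit speed at r₂: v_p = √[μ(2/r₂ − 1/a_t)] = 26.6728 km/s.
Second burn Δv₂ = |v₂ − v_p| = 5.978 km/s.
Total Δv = Δv₁ + Δv₂ = 9.884 km/s.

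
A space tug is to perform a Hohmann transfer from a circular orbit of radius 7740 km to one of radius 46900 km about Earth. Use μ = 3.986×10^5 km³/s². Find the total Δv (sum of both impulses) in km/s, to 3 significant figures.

The Hohmann ellipse has a_t = (r₁ + r₂)/2 = 27320 km.
Circular speed at r₁: v₁ = √(μ/r₁) = √(3.986×10^5/7740) = 7.1763 km/s.
On the transfer ellipse at r₁, vis-viva equation gives v_p = √[μ(2/r₁ − 1/a_t)] = 9.4025 km/s.
First burn Δv₁ = |v_p − v₁| = 2.226 km/s.
Circular speed at r₂: v₂ = √(μ/r₂) = 2.9153 km/s.
Transfer-orbit speed at r₂: v_a = √[μ(2/r₂ − 1/a_t)] = 1.5517 km/s.
Second burn Δv₂ = |v₂ − v_a| = 1.364 km/s.
Δv = Δv₁ + Δv₂ = 2.226 + 1.364 = 3.590 km/s.

Δv = 3.59 km/s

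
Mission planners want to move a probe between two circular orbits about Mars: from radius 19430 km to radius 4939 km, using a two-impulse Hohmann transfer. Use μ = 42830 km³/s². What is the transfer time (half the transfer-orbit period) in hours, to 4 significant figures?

Semi-major axis of the transfer orbit: a_t = (19430 + 4939)/2 = 12184.5 km.
Half the transfer-orbit period gives t = π√(a_t³/μ) = 20417 s.
Converting: 20417 s ÷ 3600 s/hour = 5.671 hours.

t = 5.671 hours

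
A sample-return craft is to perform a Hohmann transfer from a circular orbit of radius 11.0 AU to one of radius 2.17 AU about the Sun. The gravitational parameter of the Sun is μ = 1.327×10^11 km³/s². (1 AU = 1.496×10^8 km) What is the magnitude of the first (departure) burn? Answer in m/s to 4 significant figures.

Δv₁ = 3825 m/s

In km: r₁ = 11.0 × 1.496×10^8 = 1.6456×10^9 km; r₂ = 2.17 × 1.496×10^8 = 3.24632×10^8 km.
Semi-major axis of the transfer orbit: a_t = (1.6456×10^9 + 3.24632×10^8)/2 = 9.85116×10^8 km.
On the circular orbit at r = 1.6456×10^9 km, v_c = √(μ/r) = 8.980 km/s.
Vis-viva on the transfer ellipse at r = 1.6456×10^9 km gives v_t = √[μ(2/r − 1/a_t)] = 5.155 km/s.
Δv₁ = |v_t − v_c| = |5.155 − 8.980| = 3.825 km/s.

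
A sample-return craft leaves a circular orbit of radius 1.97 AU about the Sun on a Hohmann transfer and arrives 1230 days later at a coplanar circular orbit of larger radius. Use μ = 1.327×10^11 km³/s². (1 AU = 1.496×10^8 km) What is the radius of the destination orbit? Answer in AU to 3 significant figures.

In km: r₁ = 1.97 × 1.496×10^8 = 2.94712×10^8 km.
Transfer time t = 1230 days = 1.06272×10^8 s, and t = π√(a_t³/μ).
So a_t = (μ t²/π²)^(1/3) = (1.327×10^11 × (1.06272×10^8)² / π²)^(1/3) = 5.3350×10^8 km.
Since a_t = (r₁ + r₂)/2, r₂ = 2a_t − r₁ = 2×5.3350×10^8 − 2.94712×10^8 = 7.72288×10^8 km.
In AU: r₂ = 7.72288×10^8 / 1.496×10^8 = 5.16 AU.

r₂ = 5.16 AU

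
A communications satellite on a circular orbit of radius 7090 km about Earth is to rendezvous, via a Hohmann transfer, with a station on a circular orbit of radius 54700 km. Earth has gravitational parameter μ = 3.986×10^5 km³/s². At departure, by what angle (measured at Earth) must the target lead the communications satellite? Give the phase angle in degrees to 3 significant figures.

The Hohmann ellipse has a_t = (r₁ + r₂)/2 = 30895 km.
Transfer time t = π√(a_t³/μ) = 27021.8 s.
Target angular speed ω₂ = √(μ/r₂³) = 4.93501×10^-5 rad/s.
Angle swept by the target during transfer: ω₂·t = 1.33353 rad = 76.41°.
The communications satellite traverses 180° on the transfer ellipse, so the target must lead by 180° − 76.41° = 104°.

φ = 104°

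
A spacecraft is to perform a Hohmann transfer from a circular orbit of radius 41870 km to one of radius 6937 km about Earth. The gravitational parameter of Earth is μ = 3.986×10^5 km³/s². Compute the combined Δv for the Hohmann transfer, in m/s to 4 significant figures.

Δv = 3789 m/s

Semi-major axis of the transfer orbit: a_t = (41870 + 6937)/2 = 24403.5 km.
Circular speed at r₁: v₁ = √(μ/r₁) = √(3.986×10^5/41870) = 3.085 km/s.
Transfer-orbit speed at r₁ (v² = μ(2/r − 1/a)): v_a = √[μ(2/r₁ − 1/a_t)] = 1.645 km/s.
First burn Δv₁ = |v_a − v₁| = 1.440 km/s.
Circular speed at r₂: v₂ = √(μ/r₂) = 7.580 km/s.
Transfer-orbit speed at r₂: v_p = √[μ(2/r₂ − 1/a_t)] = 9.929 km/s.
Second burn Δv₂ = |v₂ − v_p| = 2.349 km/s.
Δv = Δv₁ + Δv₂ = 1.440 + 2.349 = 3.789 km/s.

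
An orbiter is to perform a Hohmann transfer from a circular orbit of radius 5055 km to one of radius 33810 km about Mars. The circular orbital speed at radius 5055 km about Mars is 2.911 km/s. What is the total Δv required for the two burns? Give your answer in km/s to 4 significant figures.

Δv = 1.480 km/s

From the circular-orbit relation v² = μ/r at r = 5055 km: μ = v²r = (2.911)² × 5055 = 42835.7 km³/s².
Transfer-ellipse semi-major axis a_t = (r₁ + r₂)/2 = (5055 + 33810)/2 = 19432.5 km.
At r₁ the circular-orbit speed is v₁ = √(μ/r₁) = 2.9110 km/s.
On the transfer ellipse at r₁, vis-viva gives v_p = √[μ(2/r₁ − 1/a_t)] = 3.8397 km/s.
First burn Δv₁ = |v_p − v₁| = 0.9287 km/s.
At r₂, v₂ = √(μ/r₂) = 1.1256 km/s.
Transfer-orbit speed at r₂: v_a = √[μ(2/r₂ − 1/a_t)] = 0.57409 km/s.
Second burn Δv₂ = |v₂ − v_a| = 0.5515 km/s.
Δv = Δv₁ + Δv₂ = 0.9287 + 0.5515 = 1.480 km/s.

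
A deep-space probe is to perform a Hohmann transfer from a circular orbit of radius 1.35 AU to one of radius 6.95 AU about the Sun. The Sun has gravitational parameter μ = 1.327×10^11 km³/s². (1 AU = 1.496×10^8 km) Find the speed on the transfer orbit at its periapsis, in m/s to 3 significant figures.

In km: r₁ = 1.35 × 1.496×10^8 = 2.0196×10^8 km; r₂ = 6.95 × 1.496×10^8 = 1.03972×10^9 km.
Transfer-ellipse semi-major axis a_t = (r₁ + r₂)/2 = (2.0196×10^8 + 1.03972×10^9)/2 = 6.2084×10^8 km.
At periapsis, r = 2.0196×10^8 km.
Applying v² = μ(2/r − 1/a_t): v = 33.17 km/s.

v = 33200 m/s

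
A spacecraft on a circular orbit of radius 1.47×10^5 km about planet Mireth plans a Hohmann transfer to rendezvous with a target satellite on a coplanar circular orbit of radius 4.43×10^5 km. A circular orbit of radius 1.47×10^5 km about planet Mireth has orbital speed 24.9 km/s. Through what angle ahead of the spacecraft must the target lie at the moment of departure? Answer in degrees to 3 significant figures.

φ = 82.2°

From the circular-orbit relation v² = μ/r at r = 1.47×10^5 km: μ = v²r = (24.9)² × 1.47×10^5 = 9.11415×10^7 km³/s².
Semi-major axis of the transfer orbit: a_t = (1.470×10^5 + 4.430×10^5)/2 = 2.950×10^5 km.
Transfer time t = π√(a_t³/μ) = 52726.0 s.
The target's mean motion on its circular orbit is ω₂ = √(μ/r₂³) = 3.23782×10^-5 rad/s.
Angle swept by the target during transfer: ω₂·t = 1.70717 rad = 97.81°.
Arrival is 180° from departure on the ellipse, so φ = 180° − 97.81° = 82.2°.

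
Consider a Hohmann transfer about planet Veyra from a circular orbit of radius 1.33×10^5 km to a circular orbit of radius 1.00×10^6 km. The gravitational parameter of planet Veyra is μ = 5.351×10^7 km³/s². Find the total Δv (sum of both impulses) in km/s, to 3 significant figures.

Transfer-ellipse semi-major axis a_t = (r₁ + r₂)/2 = (1.330×10^5 + 1.000×10^6)/2 = 5.665×10^5 km.
Circular speed at r₁: v₁ = √(μ/r₁) = √(5.351×10^7/1.330×10^5) = 20.05819 km/s.
On the transfer ellipse at r₁, vis-viva gives v_p = √[μ(2/r₁ − 1/a_t)] = 26.64966 km/s.
First burn Δv₁ = |v_p − v₁| = 6.591 km/s.
At r₂, v₂ = √(μ/r₂) = 7.315 km/s.
Transfer-orbit speed at r₂: v_a = √[μ(2/r₂ − 1/a_t)] = 3.544 km/s.
Second burn Δv₂ = |v₂ − v_a| = 3.771 km/s.
Total Δv = Δv₁ + Δv₂ = 10.36 km/s.

Δv = 10.4 km/s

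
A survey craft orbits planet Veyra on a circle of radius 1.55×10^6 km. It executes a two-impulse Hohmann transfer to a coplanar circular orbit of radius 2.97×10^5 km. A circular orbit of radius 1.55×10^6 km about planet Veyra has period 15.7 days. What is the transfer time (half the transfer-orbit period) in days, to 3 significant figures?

From Kepler's third law T² = 4π²r³/μ at r = 1.55×10^6 km, T = 15.7 days = 15.7 × 86400 s = 1.35648×10^6 s: μ = 4π²r³/T² = 7.98966×10^7 km³/s².
Transfer-ellipse semi-major axis a_t = (r₁ + r₂)/2 = (1.550×10^6 + 2.970×10^5)/2 = 9.235×10^5 km.
Transfer time t = π√(a_t³/μ) = π√((9.235×10^5)³ / 7.98966×10^7) = 3.119×10^5 s.
Converting: 3.119×10^5 s ÷ 86400 s/day = 3.61 days.

t = 3.61 days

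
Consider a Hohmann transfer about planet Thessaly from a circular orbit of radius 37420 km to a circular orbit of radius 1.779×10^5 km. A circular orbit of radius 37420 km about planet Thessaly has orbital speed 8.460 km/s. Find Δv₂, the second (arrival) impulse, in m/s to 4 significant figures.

From the circular-orbit relation v² = μ/r at r = 37420 km: μ = v²r = (8.460)² × 37420 = 2.67821×10^6 km³/s².
Semi-major axis of the transfer orbit: a_t = (37420 + 1.779×10^5)/2 = 1.0766×10^5 km.
Circular speed at r = 1.779×10^5 km: v_c = √(μ/r) = 3.880 km/s.
Vis-viva on the transfer ellipse at r = 1.779×10^5 km gives v_t = √[μ(2/r − 1/a_t)] = 2.287 km/s.
Δv₂ = |v_t − v_c| = |2.287 − 3.880| = 1.593 km/s.

Δv₂ = 1593 m/s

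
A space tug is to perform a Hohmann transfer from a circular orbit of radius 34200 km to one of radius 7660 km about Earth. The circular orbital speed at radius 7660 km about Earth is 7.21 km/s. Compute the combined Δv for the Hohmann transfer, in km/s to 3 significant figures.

Δv = 3.35 km/s

From the circular-orbit relation v² = μ/r at r = 7660 km: μ = v²r = (7.21)² × 7660 = 3.98198×10^5 km³/s².
The Hohmann ellipse has a_t = (r₁ + r₂)/2 = 20930 km.
At r₁ the circular-orbit speed is v₁ = √(μ/r₁) = 3.412 km/s.
On the transfer ellipse at r₁, vis-viva equation gives v_a = √[μ(2/r₁ − 1/a_t)] = 2.064 km/s.
First burn Δv₁ = |v_a − v₁| = 1.348 km/s.
Circular speed at r₂: v₂ = √(μ/r₂) = 7.210 km/s.
Transfer-orbit speed at r₂: v_p = √[μ(2/r₂ − 1/a_t)] = 9.216 km/s.
Second burn Δv₂ = |v₂ − v_p| = 2.006 km/s.
Δv = Δv₁ + Δv₂ = 1.348 + 2.006 = 3.354 km/s.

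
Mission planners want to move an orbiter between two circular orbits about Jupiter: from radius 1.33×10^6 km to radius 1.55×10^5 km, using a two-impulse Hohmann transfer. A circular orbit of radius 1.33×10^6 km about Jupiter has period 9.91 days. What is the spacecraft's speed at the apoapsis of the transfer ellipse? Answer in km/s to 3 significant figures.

From Kepler's third law T² = 4π²r³/μ at r = 1.33×10^6 km, T = 9.91 days = 9.91 × 86400 s = 8.56224×10^5 s: μ = 4π²r³/T² = 1.26689×10^8 km³/s².
Semi-major axis of the transfer orbit: a_t = (1.330×10^6 + 1.550×10^5)/2 = 7.425×10^5 km.
At apoapsis, r = 1.330×10^6 km.
Vis-viva: v = √[μ(2/r − 1/a_t)] = √[1.26689×10^8 × (2/1.330×10^6 − 1/7.425×10^5)] = 4.459 km/s.

v = 4.46 km/s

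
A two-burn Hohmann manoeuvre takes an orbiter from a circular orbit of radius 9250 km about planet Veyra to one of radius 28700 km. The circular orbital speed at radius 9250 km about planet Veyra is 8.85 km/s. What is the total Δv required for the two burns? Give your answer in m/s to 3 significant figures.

From the circular-orbit relation v² = μ/r at r = 9250 km: μ = v²r = (8.85)² × 9250 = 7.24483×10^5 km³/s².
Transfer-ellipse semi-major axis a_t = (r₁ + r₂)/2 = (9250 + 28700)/2 = 18975 km.
Circular speed at r₁: v₁ = √(μ/r₁) = √(7.24483×10^5/9250) = 8.8500 km/s.
On the transfer ellipse at r₁, v² = μ(2/r − 1/a) gives v_p = √[μ(2/r₁ − 1/a_t)] = 10.884 km/s.
First burn Δv₁ = |v_p − v₁| = 2.034 km/s.
At r₂, v₂ = √(μ/r₂) = 5.024 km/s.
Transfer-orbit speed at r₂: v_a = √[μ(2/r₂ − 1/a_t)] = 3.508 km/s.
Second burn Δv₂ = |v₂ − v_a| = 1.516 km/s.
Total Δv = Δv₁ + Δv₂ = 3.550 km/s.

Δv = 3550 m/s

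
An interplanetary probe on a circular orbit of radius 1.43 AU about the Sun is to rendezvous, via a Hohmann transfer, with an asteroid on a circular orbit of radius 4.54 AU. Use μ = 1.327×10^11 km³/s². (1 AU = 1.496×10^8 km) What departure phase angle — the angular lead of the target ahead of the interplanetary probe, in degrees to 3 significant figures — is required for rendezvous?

In km: r₁ = 1.43 × 1.496×10^8 = 2.13928×10^8 km; r₂ = 4.54 × 1.496×10^8 = 6.79184×10^8 km.
Semi-major axis of the transfer orbit: a_t = (2.13928×10^8 + 6.79184×10^8)/2 = 4.46556×10^8 km.
Transfer time t = π√(a_t³/μ) = 8.13820×10^7 s.
Target angular speed ω₂ = √(μ/r₂³) = 2.05804×10^-8 rad/s.
Angle swept by the target during transfer: ω₂·t = 1.6749 rad = 95.96°.
The interplanetary probe traverses 180° on the transfer ellipse, so the target must lead by 180° − 95.96° = 84.0°.

φ = 84.0°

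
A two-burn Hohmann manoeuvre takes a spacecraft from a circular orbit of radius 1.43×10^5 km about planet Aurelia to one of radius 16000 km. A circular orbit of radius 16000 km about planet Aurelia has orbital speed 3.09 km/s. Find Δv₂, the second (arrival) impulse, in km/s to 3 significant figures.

Δv₂ = 1.05 km/s

From the circular-orbit relation v² = μ/r at r = 16000 km: μ = v²r = (3.09)² × 16000 = 1.52770×10^5 km³/s².
The Hohmann ellipse has a_t = (r₁ + r₂)/2 = 79500 km.
On the circular orbit at r = 16000 km, v_c = √(μ/r) = 3.090 km/s.
Transfer-orbit speed at the same r (vis-viva, a = a_t): v_t = √[μ(2/r − 1/a_t)] = 4.144 km/s.
Δv₂ = |v_t − v_c| = |4.144 − 3.090| = 1.054 km/s.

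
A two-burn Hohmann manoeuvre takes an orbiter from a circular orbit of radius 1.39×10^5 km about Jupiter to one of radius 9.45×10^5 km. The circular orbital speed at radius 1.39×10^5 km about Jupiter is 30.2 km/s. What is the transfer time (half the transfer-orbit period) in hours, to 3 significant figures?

From the circular-orbit relation v² = μ/r at r = 1.39×10^5 km: μ = v²r = (30.2)² × 1.39×10^5 = 1.26774×10^8 km³/s².
Semi-major axis of the transfer orbit: a_t = (1.390×10^5 + 9.450×10^5)/2 = 5.420×10^5 km.
Transfer time t = π√(a_t³/μ) = π√((5.420×10^5)³ / 1.26774×10^8) = 1.113×10^5 s.
Converting: 1.113×10^5 s ÷ 3600 s/hour = 30.9 hours.

t = 30.9 hours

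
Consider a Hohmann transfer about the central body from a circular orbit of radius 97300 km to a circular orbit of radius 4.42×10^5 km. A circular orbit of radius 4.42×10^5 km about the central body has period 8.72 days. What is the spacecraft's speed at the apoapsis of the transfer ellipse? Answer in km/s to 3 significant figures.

From Kepler's third law T² = 4π²r³/μ at r = 4.42×10^5 km, T = 8.72 days = 8.72 × 86400 s = 7.53408×10^5 s: μ = 4π²r³/T² = 6.00573×10^6 km³/s².
The Hohmann ellipse has a_t = (r₁ + r₂)/2 = 2.6965×10^5 km.
At apoapsis, r = 4.420×10^5 km.
Applying v² = μ(2/r − 1/a_t): v = 2.214 km/s.

v = 2.21 km/s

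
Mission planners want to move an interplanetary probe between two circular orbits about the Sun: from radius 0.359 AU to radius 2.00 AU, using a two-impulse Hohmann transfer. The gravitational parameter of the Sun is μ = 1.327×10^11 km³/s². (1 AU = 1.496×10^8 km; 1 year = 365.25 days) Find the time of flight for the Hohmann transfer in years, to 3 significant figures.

In km: r₁ = 0.359 × 1.496×10^8 = 5.37064×10^7 km; r₂ = 2.00 × 1.496×10^8 = 2.992×10^8 km.
The Hohmann ellipse has a_t = (r₁ + r₂)/2 = 1.764532×10^8 km.
Transfer time t = π√(a_t³/μ) = π√((1.764532×10^8)³ / 1.327×10^11) = 2.0214×10^7 s.
Converting: 2.0214×10^7 s ÷ 3.15576×10^7 s/year (365.25 × 86400) = 0.641 years.

t = 0.641 years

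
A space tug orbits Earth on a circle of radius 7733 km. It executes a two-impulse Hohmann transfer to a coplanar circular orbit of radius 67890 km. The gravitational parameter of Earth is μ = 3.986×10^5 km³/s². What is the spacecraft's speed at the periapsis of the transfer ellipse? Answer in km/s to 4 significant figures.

v = 9.620 km/s

The Hohmann ellipse has a_t = (r₁ + r₂)/2 = 37811.5 km.
At periapsis, r = 7733 km.
From the vis-viva equation, v = √[μ(2/r − 1/a_t)] = 9.620 km/s.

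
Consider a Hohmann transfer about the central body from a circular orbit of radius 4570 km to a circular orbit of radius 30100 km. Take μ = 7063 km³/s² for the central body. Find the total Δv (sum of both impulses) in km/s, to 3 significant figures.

Δv = 0.631 km/s

The Hohmann ellipse has a_t = (r₁ + r₂)/2 = 17335 km.
At r₁ the circular-orbit speed is v₁ = √(μ/r₁) = 1.243 km/s.
Transfer-orbit speed at r₁ (v² = μ(2/r − 1/a)): v_p = √[μ(2/r₁ − 1/a_t)] = 1.638 km/s.
First burn Δv₁ = |v_p − v₁| = 0.3950 km/s.
At r₂, v₂ = √(μ/r₂) = 0.4844 km/s.
Transfer-orbit speed at r₂: v_a = √[μ(2/r₂ − 1/a_t)] = 0.2487 km/s.
Second burn Δv₂ = |v₂ − v_a| = 0.2357 km/s.
Total Δv = Δv₁ + Δv₂ = 0.6307 km/s.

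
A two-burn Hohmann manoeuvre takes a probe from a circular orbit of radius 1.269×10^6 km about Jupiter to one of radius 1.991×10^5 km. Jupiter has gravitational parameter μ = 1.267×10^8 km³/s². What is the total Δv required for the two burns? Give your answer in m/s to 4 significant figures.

Transfer-ellipse semi-major axis a_t = (r₁ + r₂)/2 = (1.269×10^6 + 1.991×10^5)/2 = 7.3405×10^5 km.
At r₁ the circular-orbit speed is v₁ = √(μ/r₁) = 9.992 km/s.
Transfer-orbit speed at r₁ (v² = μ(2/r − 1/a)): v_a = √[μ(2/r₁ − 1/a_t)] = 5.204 km/s.
First burn Δv₁ = |v_a − v₁| = 4.788 km/s.
At r₂, v₂ = √(μ/r₂) = 25.226 km/s.
Transfer-orbit speed at r₂: v_p = √[μ(2/r₂ − 1/a_t)] = 33.168 km/s.
Second burn Δv₂ = |v₂ − v_p| = 7.942 km/s.
Total Δv = Δv₁ + Δv₂ = 12.73 km/s.

Δv = 12730 m/s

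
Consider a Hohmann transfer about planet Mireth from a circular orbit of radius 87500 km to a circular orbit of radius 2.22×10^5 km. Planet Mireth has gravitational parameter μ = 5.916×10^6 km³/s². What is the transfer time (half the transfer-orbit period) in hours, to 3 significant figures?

Transfer-ellipse semi-major axis a_t = (r₁ + r₂)/2 = (87500 + 2.220×10^5)/2 = 1.5475×10^5 km.
Half the transfer-orbit period gives t = π√(a_t³/μ) = 78630 s.
Converting: 78630 s ÷ 3600 s/hour = 21.8 hours.

t = 21.8 hours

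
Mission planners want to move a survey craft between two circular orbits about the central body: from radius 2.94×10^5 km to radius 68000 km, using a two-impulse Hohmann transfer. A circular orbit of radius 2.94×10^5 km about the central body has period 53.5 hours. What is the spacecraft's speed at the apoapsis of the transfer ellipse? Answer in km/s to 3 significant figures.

From Kepler's third law T² = 4π²r³/μ at r = 2.94×10^5 km, T = 53.5 hours = 53.5 × 3600 s = 1.926×10^5 s: μ = 4π²r³/T² = 2.70451×10^7 km³/s².
The Hohmann ellipse has a_t = (r₁ + r₂)/2 = 1.810×10^5 km.
At apoapsis, r = 2.940×10^5 km.
Applying v² = μ(2/r − 1/a_t): v = 5.879 km/s.

v = 5.88 km/s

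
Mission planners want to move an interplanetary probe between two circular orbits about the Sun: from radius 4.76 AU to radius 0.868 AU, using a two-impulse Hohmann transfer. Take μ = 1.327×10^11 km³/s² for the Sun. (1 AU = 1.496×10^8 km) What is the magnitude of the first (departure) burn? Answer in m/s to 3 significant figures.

Δv₁ = 6070 m/s

In km: r₁ = 4.76 × 1.496×10^8 = 7.12096×10^8 km; r₂ = 0.868 × 1.496×10^8 = 1.298528×10^8 km.
Semi-major axis of the transfer orbit: a_t = (7.12096×10^8 + 1.298528×10^8)/2 = 4.209744×10^8 km.
On the circular orbit at r = 7.12096×10^8 km, v_c = √(μ/r) = 13.651 km/s.
Transfer-orbit speed at the same r (vis-viva, a = a_t): v_t = √[μ(2/r − 1/a_t)] = 7.5817 km/s.
Δv₁ = |v_t − v_c| = |7.5817 − 13.651| = 6.069 km/s.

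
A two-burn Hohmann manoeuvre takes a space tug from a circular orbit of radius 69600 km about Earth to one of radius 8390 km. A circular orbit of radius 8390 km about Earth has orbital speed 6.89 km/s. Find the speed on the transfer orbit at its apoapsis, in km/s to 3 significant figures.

From the circular-orbit relation v² = μ/r at r = 8390 km: μ = v²r = (6.89)² × 8390 = 3.98291×10^5 km³/s².
Semi-major axis of the transfer orbit: a_t = (69600 + 8390)/2 = 38995 km.
The apoapsis of the transfer ellipse is at r = 69600 km.
Vis-viva: v = √[μ(2/r − 1/a_t)] = √[3.98291×10^5 × (2/69600 − 1/38995)] = 1.110 km/s.

v = 1.11 km/s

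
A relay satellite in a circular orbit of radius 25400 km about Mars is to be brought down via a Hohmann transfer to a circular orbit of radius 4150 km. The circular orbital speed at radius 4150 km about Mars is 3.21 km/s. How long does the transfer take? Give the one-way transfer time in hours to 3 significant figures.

t = 7.58 hours

From the circular-orbit relation v² = μ/r at r = 4150 km: μ = v²r = (3.21)² × 4150 = 42762.0 km³/s².
Transfer-ellipse semi-major axis a_t = (r₁ + r₂)/2 = (25400 + 4150)/2 = 14775 km.
Transfer time t = π√(a_t³/μ) = π√((14775)³ / 42762.0) = 27280 s.
Converting: 27280 s ÷ 3600 s/hour = 7.58 hours.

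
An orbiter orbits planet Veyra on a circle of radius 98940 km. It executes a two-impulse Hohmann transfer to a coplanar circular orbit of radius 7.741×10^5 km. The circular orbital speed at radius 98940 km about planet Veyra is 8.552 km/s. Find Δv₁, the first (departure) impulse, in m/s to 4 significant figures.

From the circular-orbit relation v² = μ/r at r = 98940 km: μ = v²r = (8.552)² × 98940 = 7.23615×10^6 km³/s².
Transfer-ellipse semi-major axis a_t = (r₁ + r₂)/2 = (98940 + 7.741×10^5)/2 = 4.3652×10^5 km.
Circular speed at r = 98940 km: v_c = √(μ/r) = 8.5520 km/s.
Vis-viva on the transfer ellipse at r = 98940 km gives v_t = √[μ(2/r − 1/a_t)] = 11.388 km/s.
Δv₁ = |v_t − v_c| = |11.388 − 8.5520| = 2.836 km/s.

Δv₁ = 2836 m/s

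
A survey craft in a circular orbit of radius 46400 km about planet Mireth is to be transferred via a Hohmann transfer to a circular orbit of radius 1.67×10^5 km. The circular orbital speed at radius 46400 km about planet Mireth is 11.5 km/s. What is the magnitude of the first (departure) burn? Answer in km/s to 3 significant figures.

From the circular-orbit relation v² = μ/r at r = 46400 km: μ = v²r = (11.5)² × 46400 = 6.13640×10^6 km³/s².
Semi-major axis of the transfer orbit: a_t = (46400 + 1.670×10^5)/2 = 1.067×10^5 km.
On the circular orbit at r = 46400 km, v_c = √(μ/r) = 11.500 km/s.
Transfer-orbit speed at the same r (vis-viva, a = a_t): v_t = √[μ(2/r − 1/a_t)] = 14.387 km/s.
Δv₁ = |v_t − v_c| = |14.387 − 11.500| = 2.887 km/s.

Δv₁ = 2.89 km/s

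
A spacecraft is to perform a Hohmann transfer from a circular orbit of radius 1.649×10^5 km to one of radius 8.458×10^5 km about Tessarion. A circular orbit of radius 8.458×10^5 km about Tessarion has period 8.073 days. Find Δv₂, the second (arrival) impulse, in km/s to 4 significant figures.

From Kepler's third law T² = 4π²r³/μ at r = 8.458×10^5 km, T = 8.073 days = 8.073 × 86400 s = 6.975072×10^5 s: μ = 4π²r³/T² = 4.90982×10^7 km³/s².
Transfer-ellipse semi-major axis a_t = (r₁ + r₂)/2 = (1.649×10^5 + 8.458×10^5)/2 = 5.0535×10^5 km.
On the circular orbit at r = 8.458×10^5 km, v_c = √(μ/r) = 7.619 km/s.
Vis-viva on the transfer ellipse at r = 8.458×10^5 km gives v_t = √[μ(2/r − 1/a_t)] = 4.352 km/s.
Δv₂ = |v_t − v_c| = |4.352 − 7.619| = 3.267 km/s.

Δv₂ = 3.267 km/s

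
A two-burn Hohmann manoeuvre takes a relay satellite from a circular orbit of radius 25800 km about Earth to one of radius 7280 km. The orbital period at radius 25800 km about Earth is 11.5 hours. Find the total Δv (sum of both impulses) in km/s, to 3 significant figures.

Δv = 3.15 km/s

From Kepler's third law T² = 4π²r³/μ at r = 25800 km, T = 11.5 hours = 11.5 × 3600 s = 41400 s: μ = 4π²r³/T² = 3.95565×10^5 km³/s².
Transfer-ellipse semi-major axis a_t = (r₁ + r₂)/2 = (25800 + 7280)/2 = 16540 km.
At r₁ the circular-orbit speed is v₁ = √(μ/r₁) = 3.916 km/s.
Transfer-orbit speed at r₁ (vis-viva equation): v_a = √[μ(2/r₁ − 1/a_t)] = 2.598 km/s.
First burn Δv₁ = |v_a − v₁| = 1.318 km/s.
Circular speed at r₂: v₂ = √(μ/r₂) = 7.371 km/s.
Transfer-orbit speed at r₂: v_p = √[μ(2/r₂ − 1/a_t)] = 9.206 km/s.
Second burn Δv₂ = |v₂ − v_p| = 1.835 km/s.
Δv = Δv₁ + Δv₂ = 1.318 + 1.835 = 3.153 km/s.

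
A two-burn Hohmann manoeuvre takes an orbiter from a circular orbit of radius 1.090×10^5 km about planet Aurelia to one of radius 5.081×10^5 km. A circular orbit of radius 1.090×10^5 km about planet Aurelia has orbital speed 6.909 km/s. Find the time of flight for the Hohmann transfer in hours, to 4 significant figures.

From the circular-orbit relation v² = μ/r at r = 1.090×10^5 km: μ = v²r = (6.909)² × 1.090×10^5 = 5.20304×10^6 km³/s².
The Hohmann ellipse has a_t = (r₁ + r₂)/2 = 3.0855×10^5 km.
Half the transfer-orbit period gives t = π√(a_t³/μ) = 2.3605×10^5 s.
Converting: 2.3605×10^5 s ÷ 3600 s/hour = 65.57 hours.

t = 65.57 hours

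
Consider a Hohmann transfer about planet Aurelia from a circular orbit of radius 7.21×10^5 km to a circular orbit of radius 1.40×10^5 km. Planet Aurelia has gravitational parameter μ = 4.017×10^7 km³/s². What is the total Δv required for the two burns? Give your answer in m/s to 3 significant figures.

Δv = 8190 m/s

Transfer-ellipse semi-major axis a_t = (r₁ + r₂)/2 = (7.210×10^5 + 1.400×10^5)/2 = 4.305×10^5 km.
At r₁ the circular-orbit speed is v₁ = √(μ/r₁) = 7.4642 km/s.
Transfer-orbit speed at r₁ (vis-viva equation): v_a = √[μ(2/r₁ − 1/a_t)] = 4.2566 km/s.
First burn Δv₁ = |v_a − v₁| = 3.208 km/s.
At r₂, v₂ = √(μ/r₂) = 16.939 km/s.
Transfer-orbit speed at r₂: v_p = √[μ(2/r₂ − 1/a_t)] = 21.921 km/s.
Second burn Δv₂ = |v₂ − v_p| = 4.982 km/s.
Total Δv = Δv₁ + Δv₂ = 8.190 km/s.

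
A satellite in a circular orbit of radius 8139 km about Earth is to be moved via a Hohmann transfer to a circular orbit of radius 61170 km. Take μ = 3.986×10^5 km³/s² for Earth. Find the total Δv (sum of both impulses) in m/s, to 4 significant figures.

Transfer-ellipse semi-major axis a_t = (r₁ + r₂)/2 = (8139 + 61170)/2 = 34654.5 km.
Circular speed at r₁: v₁ = √(μ/r₁) = √(3.986×10^5/8139) = 6.99815 km/s.
On the transfer ellipse at r₁, vis-viva equation gives v_p = √[μ(2/r₁ − 1/a_t)] = 9.29764 km/s.
First burn Δv₁ = |v_p − v₁| = 2.299 km/s.
At r₂, v₂ = √(μ/r₂) = 2.553 km/s.
Transfer-orbit speed at r₂: v_a = √[μ(2/r₂ − 1/a_t)] = 1.237 km/s.
Second burn Δv₂ = |v₂ − v_a| = 1.316 km/s.
Δv = Δv₁ + Δv₂ = 2.299 + 1.316 = 3.615 km/s.

Δv = 3615 m/s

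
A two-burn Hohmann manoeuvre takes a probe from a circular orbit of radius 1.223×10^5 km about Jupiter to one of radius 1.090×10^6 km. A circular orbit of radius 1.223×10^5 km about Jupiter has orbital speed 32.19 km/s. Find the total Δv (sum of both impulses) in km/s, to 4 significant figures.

Δv = 16.92 km/s

From the circular-orbit relation v² = μ/r at r = 1.223×10^5 km: μ = v²r = (32.19)² × 1.223×10^5 = 1.26727×10^8 km³/s².
Semi-major axis of the transfer orbit: a_t = (1.223×10^5 + 1.090×10^6)/2 = 6.0615×10^5 km.
Circular speed at r₁: v₁ = √(μ/r₁) = √(1.26727×10^8/1.223×10^5) = 32.19 km/s.
On the transfer ellipse at r₁, v² = μ(2/r − 1/a) gives v_p = √[μ(2/r₁ − 1/a_t)] = 43.17 km/s.
First burn Δv₁ = |v_p − v₁| = 10.98 km/s.
Circular speed at r₂: v₂ = √(μ/r₂) = 10.7825 km/s.
Transfer-orbit speed at r₂: v_a = √[μ(2/r₂ − 1/a_t)] = 4.84333 km/s.
Second burn Δv₂ = |v₂ − v_a| = 5.939 km/s.
Total Δv = Δv₁ + Δv₂ = 16.92 km/s.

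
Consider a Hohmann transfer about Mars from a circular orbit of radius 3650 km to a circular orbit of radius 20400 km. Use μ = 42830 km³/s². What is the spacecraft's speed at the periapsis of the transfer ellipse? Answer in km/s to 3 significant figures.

Transfer-ellipse semi-major axis a_t = (r₁ + r₂)/2 = (3650 + 20400)/2 = 12025 km.
At periapsis, r = 3650 km.
Vis-viva: v = √[μ(2/r − 1/a_t)] = √[42830 × (2/3650 − 1/12025)] = 4.462 km/s.

v = 4.46 km/s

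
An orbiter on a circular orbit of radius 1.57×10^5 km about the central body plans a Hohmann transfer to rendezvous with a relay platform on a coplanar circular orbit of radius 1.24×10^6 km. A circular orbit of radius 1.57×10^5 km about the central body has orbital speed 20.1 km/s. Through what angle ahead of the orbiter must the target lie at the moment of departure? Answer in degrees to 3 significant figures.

φ = 104°

From the circular-orbit relation v² = μ/r at r = 1.57×10^5 km: μ = v²r = (20.1)² × 1.57×10^5 = 6.34296×10^7 km³/s².
The Hohmann ellipse has a_t = (r₁ + r₂)/2 = 6.985×10^5 km.
The half-period of the transfer ellipse is t = π√(a_t³/μ) = 2.3028×10^5 s.
Target angular speed ω₂ = √(μ/r₂³) = 5.7678×10^-6 rad/s.
Angle swept by the target during transfer: ω₂·t = 1.3282 rad = 76.10°.
The orbiter traverses 180° on the transfer ellipse, so the target must lead by 180° − 76.10° = 104°.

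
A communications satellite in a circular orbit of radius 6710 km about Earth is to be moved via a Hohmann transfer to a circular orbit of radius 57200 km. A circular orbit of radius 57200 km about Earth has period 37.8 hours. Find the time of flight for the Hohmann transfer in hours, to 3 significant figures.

t = 7.89 hours

From Kepler's third law T² = 4π²r³/μ at r = 57200 km, T = 37.8 hours = 37.8 × 3600 s = 1.3608×10^5 s: μ = 4π²r³/T² = 3.98987×10^5 km³/s².
Semi-major axis of the transfer orbit: a_t = (6710 + 57200)/2 = 31955 km.
By Kepler's third law the transfer-orbit period is T = 2π√(a_t³/μ), so t = T/2 = 28410 s.
Converting: 28410 s ÷ 3600 s/hour = 7.89 hours.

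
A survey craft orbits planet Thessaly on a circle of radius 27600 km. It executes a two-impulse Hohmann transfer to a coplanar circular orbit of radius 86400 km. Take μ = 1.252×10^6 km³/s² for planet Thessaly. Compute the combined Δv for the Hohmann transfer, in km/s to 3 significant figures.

Semi-major axis of the transfer orbit: a_t = (27600 + 86400)/2 = 57000 km.
Circular speed at r₁: v₁ = √(μ/r₁) = √(1.252×10^6/27600) = 6.735 km/s.
On the transfer ellipse at r₁, vis-viva equation gives v_p = √[μ(2/r₁ − 1/a_t)] = 8.292 km/s.
First burn Δv₁ = |v_p − v₁| = 1.557 km/s.
Circular speed at r₂: v₂ = √(μ/r₂) = 3.807 km/s.
Transfer-orbit speed at r₂: v_a = √[μ(2/r₂ − 1/a_t)] = 2.649 km/s.
Second burn Δv₂ = |v₂ − v_a| = 1.158 km/s.
Δv = Δv₁ + Δv₂ = 1.557 + 1.158 = 2.715 km/s.

Δv = 2.71 km/s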